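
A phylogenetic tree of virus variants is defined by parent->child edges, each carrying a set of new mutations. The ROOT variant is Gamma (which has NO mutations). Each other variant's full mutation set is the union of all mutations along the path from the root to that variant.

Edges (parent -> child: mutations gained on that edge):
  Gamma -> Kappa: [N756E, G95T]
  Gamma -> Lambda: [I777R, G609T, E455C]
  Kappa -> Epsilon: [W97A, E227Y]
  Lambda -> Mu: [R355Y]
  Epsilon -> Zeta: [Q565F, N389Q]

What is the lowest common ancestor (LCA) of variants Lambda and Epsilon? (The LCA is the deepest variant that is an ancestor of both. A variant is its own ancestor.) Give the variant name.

Answer: Gamma

Derivation:
Path from root to Lambda: Gamma -> Lambda
  ancestors of Lambda: {Gamma, Lambda}
Path from root to Epsilon: Gamma -> Kappa -> Epsilon
  ancestors of Epsilon: {Gamma, Kappa, Epsilon}
Common ancestors: {Gamma}
Walk up from Epsilon: Epsilon (not in ancestors of Lambda), Kappa (not in ancestors of Lambda), Gamma (in ancestors of Lambda)
Deepest common ancestor (LCA) = Gamma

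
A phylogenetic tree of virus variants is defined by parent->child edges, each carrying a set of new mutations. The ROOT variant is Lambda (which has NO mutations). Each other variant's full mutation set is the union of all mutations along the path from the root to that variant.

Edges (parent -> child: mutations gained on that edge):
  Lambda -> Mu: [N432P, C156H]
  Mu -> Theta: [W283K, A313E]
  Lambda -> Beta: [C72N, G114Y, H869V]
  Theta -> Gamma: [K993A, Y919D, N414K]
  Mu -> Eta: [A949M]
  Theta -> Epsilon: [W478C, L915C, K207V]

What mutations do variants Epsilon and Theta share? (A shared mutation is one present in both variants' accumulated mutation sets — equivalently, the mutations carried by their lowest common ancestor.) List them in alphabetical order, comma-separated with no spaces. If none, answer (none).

Answer: A313E,C156H,N432P,W283K

Derivation:
Accumulating mutations along path to Epsilon:
  At Lambda: gained [] -> total []
  At Mu: gained ['N432P', 'C156H'] -> total ['C156H', 'N432P']
  At Theta: gained ['W283K', 'A313E'] -> total ['A313E', 'C156H', 'N432P', 'W283K']
  At Epsilon: gained ['W478C', 'L915C', 'K207V'] -> total ['A313E', 'C156H', 'K207V', 'L915C', 'N432P', 'W283K', 'W478C']
Mutations(Epsilon) = ['A313E', 'C156H', 'K207V', 'L915C', 'N432P', 'W283K', 'W478C']
Accumulating mutations along path to Theta:
  At Lambda: gained [] -> total []
  At Mu: gained ['N432P', 'C156H'] -> total ['C156H', 'N432P']
  At Theta: gained ['W283K', 'A313E'] -> total ['A313E', 'C156H', 'N432P', 'W283K']
Mutations(Theta) = ['A313E', 'C156H', 'N432P', 'W283K']
Intersection: ['A313E', 'C156H', 'K207V', 'L915C', 'N432P', 'W283K', 'W478C'] ∩ ['A313E', 'C156H', 'N432P', 'W283K'] = ['A313E', 'C156H', 'N432P', 'W283K']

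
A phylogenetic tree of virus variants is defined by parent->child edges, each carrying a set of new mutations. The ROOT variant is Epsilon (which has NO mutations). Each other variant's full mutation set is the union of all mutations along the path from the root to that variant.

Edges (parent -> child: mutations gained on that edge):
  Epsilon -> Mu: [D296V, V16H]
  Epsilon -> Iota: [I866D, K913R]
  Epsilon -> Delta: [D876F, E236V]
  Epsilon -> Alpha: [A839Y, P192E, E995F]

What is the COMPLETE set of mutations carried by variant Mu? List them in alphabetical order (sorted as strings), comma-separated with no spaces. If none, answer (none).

At Epsilon: gained [] -> total []
At Mu: gained ['D296V', 'V16H'] -> total ['D296V', 'V16H']

Answer: D296V,V16H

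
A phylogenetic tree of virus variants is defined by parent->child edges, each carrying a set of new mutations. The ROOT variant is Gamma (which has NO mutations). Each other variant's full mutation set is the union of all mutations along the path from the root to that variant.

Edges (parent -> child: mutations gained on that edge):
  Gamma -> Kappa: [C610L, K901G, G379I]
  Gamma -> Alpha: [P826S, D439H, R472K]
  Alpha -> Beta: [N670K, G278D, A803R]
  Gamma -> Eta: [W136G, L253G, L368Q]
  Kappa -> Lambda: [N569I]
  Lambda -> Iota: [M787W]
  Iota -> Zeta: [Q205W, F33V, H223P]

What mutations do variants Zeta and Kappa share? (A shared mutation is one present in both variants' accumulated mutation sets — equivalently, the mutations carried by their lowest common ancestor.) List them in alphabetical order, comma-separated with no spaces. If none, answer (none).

Accumulating mutations along path to Zeta:
  At Gamma: gained [] -> total []
  At Kappa: gained ['C610L', 'K901G', 'G379I'] -> total ['C610L', 'G379I', 'K901G']
  At Lambda: gained ['N569I'] -> total ['C610L', 'G379I', 'K901G', 'N569I']
  At Iota: gained ['M787W'] -> total ['C610L', 'G379I', 'K901G', 'M787W', 'N569I']
  At Zeta: gained ['Q205W', 'F33V', 'H223P'] -> total ['C610L', 'F33V', 'G379I', 'H223P', 'K901G', 'M787W', 'N569I', 'Q205W']
Mutations(Zeta) = ['C610L', 'F33V', 'G379I', 'H223P', 'K901G', 'M787W', 'N569I', 'Q205W']
Accumulating mutations along path to Kappa:
  At Gamma: gained [] -> total []
  At Kappa: gained ['C610L', 'K901G', 'G379I'] -> total ['C610L', 'G379I', 'K901G']
Mutations(Kappa) = ['C610L', 'G379I', 'K901G']
Intersection: ['C610L', 'F33V', 'G379I', 'H223P', 'K901G', 'M787W', 'N569I', 'Q205W'] ∩ ['C610L', 'G379I', 'K901G'] = ['C610L', 'G379I', 'K901G']

Answer: C610L,G379I,K901G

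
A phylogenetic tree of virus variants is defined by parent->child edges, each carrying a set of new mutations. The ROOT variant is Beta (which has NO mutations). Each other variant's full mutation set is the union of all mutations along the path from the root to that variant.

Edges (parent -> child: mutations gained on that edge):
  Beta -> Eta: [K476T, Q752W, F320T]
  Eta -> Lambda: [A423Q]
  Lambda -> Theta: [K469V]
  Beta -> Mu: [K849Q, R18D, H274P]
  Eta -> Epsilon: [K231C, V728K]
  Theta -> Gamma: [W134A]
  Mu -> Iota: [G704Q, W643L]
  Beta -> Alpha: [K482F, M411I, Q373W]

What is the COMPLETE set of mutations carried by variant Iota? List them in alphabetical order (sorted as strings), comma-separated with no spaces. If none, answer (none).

At Beta: gained [] -> total []
At Mu: gained ['K849Q', 'R18D', 'H274P'] -> total ['H274P', 'K849Q', 'R18D']
At Iota: gained ['G704Q', 'W643L'] -> total ['G704Q', 'H274P', 'K849Q', 'R18D', 'W643L']

Answer: G704Q,H274P,K849Q,R18D,W643L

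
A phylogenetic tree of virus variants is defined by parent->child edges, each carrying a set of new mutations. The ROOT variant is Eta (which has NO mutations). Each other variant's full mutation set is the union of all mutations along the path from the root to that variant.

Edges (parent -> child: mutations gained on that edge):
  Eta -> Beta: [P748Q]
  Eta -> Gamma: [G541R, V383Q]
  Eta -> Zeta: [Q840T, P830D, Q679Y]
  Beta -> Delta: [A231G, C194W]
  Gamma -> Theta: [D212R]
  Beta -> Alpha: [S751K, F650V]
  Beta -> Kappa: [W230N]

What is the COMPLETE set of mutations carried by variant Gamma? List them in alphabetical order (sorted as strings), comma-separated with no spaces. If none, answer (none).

Answer: G541R,V383Q

Derivation:
At Eta: gained [] -> total []
At Gamma: gained ['G541R', 'V383Q'] -> total ['G541R', 'V383Q']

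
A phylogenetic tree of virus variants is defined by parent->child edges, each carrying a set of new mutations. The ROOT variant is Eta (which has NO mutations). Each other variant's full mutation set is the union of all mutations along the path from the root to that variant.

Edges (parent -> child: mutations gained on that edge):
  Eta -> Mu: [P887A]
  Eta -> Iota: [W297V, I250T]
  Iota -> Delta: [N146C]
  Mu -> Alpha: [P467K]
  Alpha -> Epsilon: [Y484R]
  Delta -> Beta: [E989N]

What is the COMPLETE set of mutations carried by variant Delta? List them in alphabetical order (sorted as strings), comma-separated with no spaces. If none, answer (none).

Answer: I250T,N146C,W297V

Derivation:
At Eta: gained [] -> total []
At Iota: gained ['W297V', 'I250T'] -> total ['I250T', 'W297V']
At Delta: gained ['N146C'] -> total ['I250T', 'N146C', 'W297V']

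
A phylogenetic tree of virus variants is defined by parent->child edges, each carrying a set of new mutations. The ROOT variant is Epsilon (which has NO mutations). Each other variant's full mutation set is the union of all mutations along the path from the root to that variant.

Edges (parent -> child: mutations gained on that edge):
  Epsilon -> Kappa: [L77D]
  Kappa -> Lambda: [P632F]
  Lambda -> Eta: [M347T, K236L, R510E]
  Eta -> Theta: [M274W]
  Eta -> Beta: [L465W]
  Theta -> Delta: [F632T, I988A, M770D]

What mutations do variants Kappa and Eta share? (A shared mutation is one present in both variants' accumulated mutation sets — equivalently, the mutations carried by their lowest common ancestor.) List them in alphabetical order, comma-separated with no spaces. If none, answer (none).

Accumulating mutations along path to Kappa:
  At Epsilon: gained [] -> total []
  At Kappa: gained ['L77D'] -> total ['L77D']
Mutations(Kappa) = ['L77D']
Accumulating mutations along path to Eta:
  At Epsilon: gained [] -> total []
  At Kappa: gained ['L77D'] -> total ['L77D']
  At Lambda: gained ['P632F'] -> total ['L77D', 'P632F']
  At Eta: gained ['M347T', 'K236L', 'R510E'] -> total ['K236L', 'L77D', 'M347T', 'P632F', 'R510E']
Mutations(Eta) = ['K236L', 'L77D', 'M347T', 'P632F', 'R510E']
Intersection: ['L77D'] ∩ ['K236L', 'L77D', 'M347T', 'P632F', 'R510E'] = ['L77D']

Answer: L77D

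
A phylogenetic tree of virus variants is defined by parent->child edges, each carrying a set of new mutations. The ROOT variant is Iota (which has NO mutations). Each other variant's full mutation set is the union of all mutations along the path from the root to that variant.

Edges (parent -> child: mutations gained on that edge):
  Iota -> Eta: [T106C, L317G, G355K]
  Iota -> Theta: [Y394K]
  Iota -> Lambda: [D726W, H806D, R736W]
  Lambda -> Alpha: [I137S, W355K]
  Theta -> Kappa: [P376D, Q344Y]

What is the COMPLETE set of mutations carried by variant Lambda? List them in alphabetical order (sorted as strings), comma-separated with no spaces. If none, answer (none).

At Iota: gained [] -> total []
At Lambda: gained ['D726W', 'H806D', 'R736W'] -> total ['D726W', 'H806D', 'R736W']

Answer: D726W,H806D,R736W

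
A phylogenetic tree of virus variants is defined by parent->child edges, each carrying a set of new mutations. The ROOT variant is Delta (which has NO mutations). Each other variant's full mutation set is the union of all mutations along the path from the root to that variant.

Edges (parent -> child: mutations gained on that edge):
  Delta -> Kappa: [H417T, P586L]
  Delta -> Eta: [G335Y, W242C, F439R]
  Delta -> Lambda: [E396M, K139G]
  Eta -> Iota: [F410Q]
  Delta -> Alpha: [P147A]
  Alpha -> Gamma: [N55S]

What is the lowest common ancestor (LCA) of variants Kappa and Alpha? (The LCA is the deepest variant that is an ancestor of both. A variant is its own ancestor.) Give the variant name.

Answer: Delta

Derivation:
Path from root to Kappa: Delta -> Kappa
  ancestors of Kappa: {Delta, Kappa}
Path from root to Alpha: Delta -> Alpha
  ancestors of Alpha: {Delta, Alpha}
Common ancestors: {Delta}
Walk up from Alpha: Alpha (not in ancestors of Kappa), Delta (in ancestors of Kappa)
Deepest common ancestor (LCA) = Delta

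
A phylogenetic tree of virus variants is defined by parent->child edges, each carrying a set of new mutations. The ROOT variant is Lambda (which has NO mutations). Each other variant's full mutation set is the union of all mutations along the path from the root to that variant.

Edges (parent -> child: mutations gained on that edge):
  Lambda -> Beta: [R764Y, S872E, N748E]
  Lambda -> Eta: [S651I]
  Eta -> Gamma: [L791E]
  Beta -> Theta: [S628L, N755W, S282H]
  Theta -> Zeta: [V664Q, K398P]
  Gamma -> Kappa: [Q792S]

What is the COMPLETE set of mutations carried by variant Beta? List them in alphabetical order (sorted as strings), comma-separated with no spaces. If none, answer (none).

At Lambda: gained [] -> total []
At Beta: gained ['R764Y', 'S872E', 'N748E'] -> total ['N748E', 'R764Y', 'S872E']

Answer: N748E,R764Y,S872E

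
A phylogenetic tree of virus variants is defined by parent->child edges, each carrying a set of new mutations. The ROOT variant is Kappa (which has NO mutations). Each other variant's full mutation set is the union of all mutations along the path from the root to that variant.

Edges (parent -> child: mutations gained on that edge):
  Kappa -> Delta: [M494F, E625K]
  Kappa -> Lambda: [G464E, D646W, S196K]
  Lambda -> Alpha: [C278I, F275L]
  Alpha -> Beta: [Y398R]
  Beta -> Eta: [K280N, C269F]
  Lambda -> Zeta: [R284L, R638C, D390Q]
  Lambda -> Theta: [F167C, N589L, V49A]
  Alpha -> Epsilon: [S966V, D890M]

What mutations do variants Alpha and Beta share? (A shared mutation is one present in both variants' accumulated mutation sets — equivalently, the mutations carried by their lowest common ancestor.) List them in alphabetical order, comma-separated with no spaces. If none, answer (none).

Answer: C278I,D646W,F275L,G464E,S196K

Derivation:
Accumulating mutations along path to Alpha:
  At Kappa: gained [] -> total []
  At Lambda: gained ['G464E', 'D646W', 'S196K'] -> total ['D646W', 'G464E', 'S196K']
  At Alpha: gained ['C278I', 'F275L'] -> total ['C278I', 'D646W', 'F275L', 'G464E', 'S196K']
Mutations(Alpha) = ['C278I', 'D646W', 'F275L', 'G464E', 'S196K']
Accumulating mutations along path to Beta:
  At Kappa: gained [] -> total []
  At Lambda: gained ['G464E', 'D646W', 'S196K'] -> total ['D646W', 'G464E', 'S196K']
  At Alpha: gained ['C278I', 'F275L'] -> total ['C278I', 'D646W', 'F275L', 'G464E', 'S196K']
  At Beta: gained ['Y398R'] -> total ['C278I', 'D646W', 'F275L', 'G464E', 'S196K', 'Y398R']
Mutations(Beta) = ['C278I', 'D646W', 'F275L', 'G464E', 'S196K', 'Y398R']
Intersection: ['C278I', 'D646W', 'F275L', 'G464E', 'S196K'] ∩ ['C278I', 'D646W', 'F275L', 'G464E', 'S196K', 'Y398R'] = ['C278I', 'D646W', 'F275L', 'G464E', 'S196K']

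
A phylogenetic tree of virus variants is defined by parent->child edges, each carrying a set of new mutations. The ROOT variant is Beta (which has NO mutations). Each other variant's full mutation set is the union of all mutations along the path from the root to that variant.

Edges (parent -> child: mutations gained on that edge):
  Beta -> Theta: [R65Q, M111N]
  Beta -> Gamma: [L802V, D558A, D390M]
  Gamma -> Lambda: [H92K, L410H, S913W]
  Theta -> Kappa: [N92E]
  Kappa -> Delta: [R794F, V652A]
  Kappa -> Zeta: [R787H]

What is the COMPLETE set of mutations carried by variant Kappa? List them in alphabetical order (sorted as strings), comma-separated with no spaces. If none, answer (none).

Answer: M111N,N92E,R65Q

Derivation:
At Beta: gained [] -> total []
At Theta: gained ['R65Q', 'M111N'] -> total ['M111N', 'R65Q']
At Kappa: gained ['N92E'] -> total ['M111N', 'N92E', 'R65Q']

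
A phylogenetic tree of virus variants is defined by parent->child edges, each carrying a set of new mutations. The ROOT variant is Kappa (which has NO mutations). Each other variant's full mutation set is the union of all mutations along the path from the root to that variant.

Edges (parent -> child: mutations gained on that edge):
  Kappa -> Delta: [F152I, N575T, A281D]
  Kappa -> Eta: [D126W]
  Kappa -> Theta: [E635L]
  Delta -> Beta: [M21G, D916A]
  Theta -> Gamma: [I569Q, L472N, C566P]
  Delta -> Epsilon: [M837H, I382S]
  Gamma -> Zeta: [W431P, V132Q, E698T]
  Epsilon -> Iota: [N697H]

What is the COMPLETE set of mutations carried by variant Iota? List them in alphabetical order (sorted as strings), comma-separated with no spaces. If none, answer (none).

At Kappa: gained [] -> total []
At Delta: gained ['F152I', 'N575T', 'A281D'] -> total ['A281D', 'F152I', 'N575T']
At Epsilon: gained ['M837H', 'I382S'] -> total ['A281D', 'F152I', 'I382S', 'M837H', 'N575T']
At Iota: gained ['N697H'] -> total ['A281D', 'F152I', 'I382S', 'M837H', 'N575T', 'N697H']

Answer: A281D,F152I,I382S,M837H,N575T,N697H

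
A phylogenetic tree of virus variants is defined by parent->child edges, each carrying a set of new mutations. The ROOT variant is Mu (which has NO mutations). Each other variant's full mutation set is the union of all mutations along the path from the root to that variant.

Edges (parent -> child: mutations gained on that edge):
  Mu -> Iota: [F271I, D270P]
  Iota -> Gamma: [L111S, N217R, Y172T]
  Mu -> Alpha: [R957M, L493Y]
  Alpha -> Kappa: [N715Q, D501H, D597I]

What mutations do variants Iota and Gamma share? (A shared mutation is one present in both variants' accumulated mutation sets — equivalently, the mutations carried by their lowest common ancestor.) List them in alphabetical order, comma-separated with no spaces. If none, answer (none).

Answer: D270P,F271I

Derivation:
Accumulating mutations along path to Iota:
  At Mu: gained [] -> total []
  At Iota: gained ['F271I', 'D270P'] -> total ['D270P', 'F271I']
Mutations(Iota) = ['D270P', 'F271I']
Accumulating mutations along path to Gamma:
  At Mu: gained [] -> total []
  At Iota: gained ['F271I', 'D270P'] -> total ['D270P', 'F271I']
  At Gamma: gained ['L111S', 'N217R', 'Y172T'] -> total ['D270P', 'F271I', 'L111S', 'N217R', 'Y172T']
Mutations(Gamma) = ['D270P', 'F271I', 'L111S', 'N217R', 'Y172T']
Intersection: ['D270P', 'F271I'] ∩ ['D270P', 'F271I', 'L111S', 'N217R', 'Y172T'] = ['D270P', 'F271I']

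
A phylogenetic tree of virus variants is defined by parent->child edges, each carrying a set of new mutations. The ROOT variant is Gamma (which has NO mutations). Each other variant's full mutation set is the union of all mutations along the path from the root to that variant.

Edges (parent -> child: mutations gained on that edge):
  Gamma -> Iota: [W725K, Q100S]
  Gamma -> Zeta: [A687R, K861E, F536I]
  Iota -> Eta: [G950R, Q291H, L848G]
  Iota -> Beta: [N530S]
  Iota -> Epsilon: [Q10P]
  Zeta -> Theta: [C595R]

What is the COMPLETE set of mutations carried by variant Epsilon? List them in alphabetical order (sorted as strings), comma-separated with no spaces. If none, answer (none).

At Gamma: gained [] -> total []
At Iota: gained ['W725K', 'Q100S'] -> total ['Q100S', 'W725K']
At Epsilon: gained ['Q10P'] -> total ['Q100S', 'Q10P', 'W725K']

Answer: Q100S,Q10P,W725K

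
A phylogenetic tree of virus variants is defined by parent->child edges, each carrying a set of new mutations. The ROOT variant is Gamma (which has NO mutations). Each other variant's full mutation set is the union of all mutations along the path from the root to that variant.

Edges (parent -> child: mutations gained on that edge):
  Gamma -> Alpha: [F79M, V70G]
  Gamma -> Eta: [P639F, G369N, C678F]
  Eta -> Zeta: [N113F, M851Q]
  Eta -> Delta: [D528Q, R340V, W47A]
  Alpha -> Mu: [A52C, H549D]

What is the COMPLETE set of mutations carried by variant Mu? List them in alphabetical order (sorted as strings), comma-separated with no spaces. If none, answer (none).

Answer: A52C,F79M,H549D,V70G

Derivation:
At Gamma: gained [] -> total []
At Alpha: gained ['F79M', 'V70G'] -> total ['F79M', 'V70G']
At Mu: gained ['A52C', 'H549D'] -> total ['A52C', 'F79M', 'H549D', 'V70G']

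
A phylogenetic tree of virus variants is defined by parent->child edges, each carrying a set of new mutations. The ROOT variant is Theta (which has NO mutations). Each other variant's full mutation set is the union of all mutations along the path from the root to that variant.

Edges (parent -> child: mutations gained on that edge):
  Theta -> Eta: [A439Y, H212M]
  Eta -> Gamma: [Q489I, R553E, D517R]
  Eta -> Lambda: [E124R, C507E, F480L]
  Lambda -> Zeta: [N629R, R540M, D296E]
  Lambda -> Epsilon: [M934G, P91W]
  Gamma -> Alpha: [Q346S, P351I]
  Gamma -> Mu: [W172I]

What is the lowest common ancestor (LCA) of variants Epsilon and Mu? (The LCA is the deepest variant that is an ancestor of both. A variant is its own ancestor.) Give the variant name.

Answer: Eta

Derivation:
Path from root to Epsilon: Theta -> Eta -> Lambda -> Epsilon
  ancestors of Epsilon: {Theta, Eta, Lambda, Epsilon}
Path from root to Mu: Theta -> Eta -> Gamma -> Mu
  ancestors of Mu: {Theta, Eta, Gamma, Mu}
Common ancestors: {Theta, Eta}
Walk up from Mu: Mu (not in ancestors of Epsilon), Gamma (not in ancestors of Epsilon), Eta (in ancestors of Epsilon), Theta (in ancestors of Epsilon)
Deepest common ancestor (LCA) = Eta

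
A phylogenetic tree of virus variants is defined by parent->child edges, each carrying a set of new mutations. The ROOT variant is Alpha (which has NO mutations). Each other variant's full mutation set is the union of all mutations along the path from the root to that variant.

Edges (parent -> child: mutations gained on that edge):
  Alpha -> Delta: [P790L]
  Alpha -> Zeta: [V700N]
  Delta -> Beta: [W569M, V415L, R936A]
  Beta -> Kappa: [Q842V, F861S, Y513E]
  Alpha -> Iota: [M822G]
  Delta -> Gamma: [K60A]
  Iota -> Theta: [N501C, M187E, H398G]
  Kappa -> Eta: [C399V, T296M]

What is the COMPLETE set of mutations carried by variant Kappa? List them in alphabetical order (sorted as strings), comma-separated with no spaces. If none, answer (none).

At Alpha: gained [] -> total []
At Delta: gained ['P790L'] -> total ['P790L']
At Beta: gained ['W569M', 'V415L', 'R936A'] -> total ['P790L', 'R936A', 'V415L', 'W569M']
At Kappa: gained ['Q842V', 'F861S', 'Y513E'] -> total ['F861S', 'P790L', 'Q842V', 'R936A', 'V415L', 'W569M', 'Y513E']

Answer: F861S,P790L,Q842V,R936A,V415L,W569M,Y513E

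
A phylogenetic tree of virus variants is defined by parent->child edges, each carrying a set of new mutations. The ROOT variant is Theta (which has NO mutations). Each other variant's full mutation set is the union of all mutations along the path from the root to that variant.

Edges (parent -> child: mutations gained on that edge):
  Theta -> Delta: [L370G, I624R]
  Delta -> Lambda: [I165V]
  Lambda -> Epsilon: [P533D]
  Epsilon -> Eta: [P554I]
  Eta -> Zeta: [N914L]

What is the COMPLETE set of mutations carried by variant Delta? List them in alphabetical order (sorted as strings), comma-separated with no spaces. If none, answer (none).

Answer: I624R,L370G

Derivation:
At Theta: gained [] -> total []
At Delta: gained ['L370G', 'I624R'] -> total ['I624R', 'L370G']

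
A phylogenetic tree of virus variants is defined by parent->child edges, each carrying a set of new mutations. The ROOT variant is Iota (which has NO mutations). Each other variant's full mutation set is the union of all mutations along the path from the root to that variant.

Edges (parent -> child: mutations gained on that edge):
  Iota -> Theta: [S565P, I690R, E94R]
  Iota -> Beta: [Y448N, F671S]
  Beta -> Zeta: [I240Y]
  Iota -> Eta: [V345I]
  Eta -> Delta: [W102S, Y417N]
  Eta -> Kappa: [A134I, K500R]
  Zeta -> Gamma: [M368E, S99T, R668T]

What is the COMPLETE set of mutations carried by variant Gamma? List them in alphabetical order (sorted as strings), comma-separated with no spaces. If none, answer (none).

At Iota: gained [] -> total []
At Beta: gained ['Y448N', 'F671S'] -> total ['F671S', 'Y448N']
At Zeta: gained ['I240Y'] -> total ['F671S', 'I240Y', 'Y448N']
At Gamma: gained ['M368E', 'S99T', 'R668T'] -> total ['F671S', 'I240Y', 'M368E', 'R668T', 'S99T', 'Y448N']

Answer: F671S,I240Y,M368E,R668T,S99T,Y448N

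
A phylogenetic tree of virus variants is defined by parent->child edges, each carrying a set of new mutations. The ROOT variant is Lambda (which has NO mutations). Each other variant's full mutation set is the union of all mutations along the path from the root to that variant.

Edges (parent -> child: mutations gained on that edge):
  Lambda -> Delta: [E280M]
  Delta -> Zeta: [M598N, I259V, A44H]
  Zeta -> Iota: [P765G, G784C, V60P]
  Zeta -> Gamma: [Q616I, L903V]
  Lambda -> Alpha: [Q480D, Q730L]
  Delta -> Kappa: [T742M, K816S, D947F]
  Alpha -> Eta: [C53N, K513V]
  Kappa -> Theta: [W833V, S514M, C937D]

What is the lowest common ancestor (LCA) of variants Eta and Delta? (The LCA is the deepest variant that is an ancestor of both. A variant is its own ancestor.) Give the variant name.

Path from root to Eta: Lambda -> Alpha -> Eta
  ancestors of Eta: {Lambda, Alpha, Eta}
Path from root to Delta: Lambda -> Delta
  ancestors of Delta: {Lambda, Delta}
Common ancestors: {Lambda}
Walk up from Delta: Delta (not in ancestors of Eta), Lambda (in ancestors of Eta)
Deepest common ancestor (LCA) = Lambda

Answer: Lambda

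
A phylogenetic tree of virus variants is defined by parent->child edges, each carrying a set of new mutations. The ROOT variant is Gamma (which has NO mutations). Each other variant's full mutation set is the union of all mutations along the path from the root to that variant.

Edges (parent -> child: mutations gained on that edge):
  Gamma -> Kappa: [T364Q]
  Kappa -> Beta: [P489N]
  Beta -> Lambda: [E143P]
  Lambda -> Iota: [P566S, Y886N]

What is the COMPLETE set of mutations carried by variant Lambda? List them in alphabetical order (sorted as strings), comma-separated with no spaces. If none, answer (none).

Answer: E143P,P489N,T364Q

Derivation:
At Gamma: gained [] -> total []
At Kappa: gained ['T364Q'] -> total ['T364Q']
At Beta: gained ['P489N'] -> total ['P489N', 'T364Q']
At Lambda: gained ['E143P'] -> total ['E143P', 'P489N', 'T364Q']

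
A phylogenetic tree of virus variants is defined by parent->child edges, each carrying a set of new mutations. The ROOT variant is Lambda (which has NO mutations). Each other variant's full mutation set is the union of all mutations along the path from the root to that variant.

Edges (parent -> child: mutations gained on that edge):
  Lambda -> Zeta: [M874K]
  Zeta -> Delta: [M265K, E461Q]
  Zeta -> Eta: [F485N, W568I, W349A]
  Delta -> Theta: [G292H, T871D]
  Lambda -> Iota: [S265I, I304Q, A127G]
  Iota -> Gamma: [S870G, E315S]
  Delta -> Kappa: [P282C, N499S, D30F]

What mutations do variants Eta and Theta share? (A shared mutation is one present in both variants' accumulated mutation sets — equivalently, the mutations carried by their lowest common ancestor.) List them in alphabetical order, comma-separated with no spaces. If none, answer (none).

Answer: M874K

Derivation:
Accumulating mutations along path to Eta:
  At Lambda: gained [] -> total []
  At Zeta: gained ['M874K'] -> total ['M874K']
  At Eta: gained ['F485N', 'W568I', 'W349A'] -> total ['F485N', 'M874K', 'W349A', 'W568I']
Mutations(Eta) = ['F485N', 'M874K', 'W349A', 'W568I']
Accumulating mutations along path to Theta:
  At Lambda: gained [] -> total []
  At Zeta: gained ['M874K'] -> total ['M874K']
  At Delta: gained ['M265K', 'E461Q'] -> total ['E461Q', 'M265K', 'M874K']
  At Theta: gained ['G292H', 'T871D'] -> total ['E461Q', 'G292H', 'M265K', 'M874K', 'T871D']
Mutations(Theta) = ['E461Q', 'G292H', 'M265K', 'M874K', 'T871D']
Intersection: ['F485N', 'M874K', 'W349A', 'W568I'] ∩ ['E461Q', 'G292H', 'M265K', 'M874K', 'T871D'] = ['M874K']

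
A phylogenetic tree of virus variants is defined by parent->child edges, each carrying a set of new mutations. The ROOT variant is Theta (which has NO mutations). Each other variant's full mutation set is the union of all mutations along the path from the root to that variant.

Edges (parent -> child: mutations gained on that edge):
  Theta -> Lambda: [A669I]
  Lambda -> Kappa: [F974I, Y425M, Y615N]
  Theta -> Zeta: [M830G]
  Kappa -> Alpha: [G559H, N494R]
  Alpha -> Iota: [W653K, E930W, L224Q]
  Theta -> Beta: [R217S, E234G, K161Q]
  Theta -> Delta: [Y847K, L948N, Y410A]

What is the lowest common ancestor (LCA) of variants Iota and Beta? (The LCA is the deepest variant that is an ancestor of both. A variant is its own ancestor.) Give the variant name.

Answer: Theta

Derivation:
Path from root to Iota: Theta -> Lambda -> Kappa -> Alpha -> Iota
  ancestors of Iota: {Theta, Lambda, Kappa, Alpha, Iota}
Path from root to Beta: Theta -> Beta
  ancestors of Beta: {Theta, Beta}
Common ancestors: {Theta}
Walk up from Beta: Beta (not in ancestors of Iota), Theta (in ancestors of Iota)
Deepest common ancestor (LCA) = Theta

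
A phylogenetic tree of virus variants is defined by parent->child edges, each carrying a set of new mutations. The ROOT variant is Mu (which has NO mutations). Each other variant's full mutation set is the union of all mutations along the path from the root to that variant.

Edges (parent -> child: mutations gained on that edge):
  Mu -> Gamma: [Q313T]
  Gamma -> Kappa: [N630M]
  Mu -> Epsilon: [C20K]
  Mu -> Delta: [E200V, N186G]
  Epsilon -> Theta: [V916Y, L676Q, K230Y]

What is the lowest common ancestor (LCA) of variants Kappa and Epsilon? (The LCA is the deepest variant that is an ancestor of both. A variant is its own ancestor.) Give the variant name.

Answer: Mu

Derivation:
Path from root to Kappa: Mu -> Gamma -> Kappa
  ancestors of Kappa: {Mu, Gamma, Kappa}
Path from root to Epsilon: Mu -> Epsilon
  ancestors of Epsilon: {Mu, Epsilon}
Common ancestors: {Mu}
Walk up from Epsilon: Epsilon (not in ancestors of Kappa), Mu (in ancestors of Kappa)
Deepest common ancestor (LCA) = Mu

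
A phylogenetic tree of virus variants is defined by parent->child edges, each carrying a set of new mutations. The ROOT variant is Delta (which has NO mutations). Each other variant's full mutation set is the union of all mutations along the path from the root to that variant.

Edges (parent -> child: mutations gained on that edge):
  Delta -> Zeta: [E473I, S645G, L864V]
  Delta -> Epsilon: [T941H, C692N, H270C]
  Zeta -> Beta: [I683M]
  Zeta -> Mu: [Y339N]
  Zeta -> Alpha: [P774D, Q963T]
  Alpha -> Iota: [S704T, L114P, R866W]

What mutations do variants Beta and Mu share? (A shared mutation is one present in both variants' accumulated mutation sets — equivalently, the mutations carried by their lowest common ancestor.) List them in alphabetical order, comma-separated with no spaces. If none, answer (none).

Accumulating mutations along path to Beta:
  At Delta: gained [] -> total []
  At Zeta: gained ['E473I', 'S645G', 'L864V'] -> total ['E473I', 'L864V', 'S645G']
  At Beta: gained ['I683M'] -> total ['E473I', 'I683M', 'L864V', 'S645G']
Mutations(Beta) = ['E473I', 'I683M', 'L864V', 'S645G']
Accumulating mutations along path to Mu:
  At Delta: gained [] -> total []
  At Zeta: gained ['E473I', 'S645G', 'L864V'] -> total ['E473I', 'L864V', 'S645G']
  At Mu: gained ['Y339N'] -> total ['E473I', 'L864V', 'S645G', 'Y339N']
Mutations(Mu) = ['E473I', 'L864V', 'S645G', 'Y339N']
Intersection: ['E473I', 'I683M', 'L864V', 'S645G'] ∩ ['E473I', 'L864V', 'S645G', 'Y339N'] = ['E473I', 'L864V', 'S645G']

Answer: E473I,L864V,S645G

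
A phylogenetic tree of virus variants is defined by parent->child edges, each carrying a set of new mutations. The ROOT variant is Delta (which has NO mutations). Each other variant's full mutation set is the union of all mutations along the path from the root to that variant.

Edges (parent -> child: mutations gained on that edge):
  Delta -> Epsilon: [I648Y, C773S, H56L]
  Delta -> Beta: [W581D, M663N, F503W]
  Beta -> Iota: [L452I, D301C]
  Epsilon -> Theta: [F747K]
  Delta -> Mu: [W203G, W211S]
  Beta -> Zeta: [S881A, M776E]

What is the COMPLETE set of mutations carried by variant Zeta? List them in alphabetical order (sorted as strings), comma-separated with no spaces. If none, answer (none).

Answer: F503W,M663N,M776E,S881A,W581D

Derivation:
At Delta: gained [] -> total []
At Beta: gained ['W581D', 'M663N', 'F503W'] -> total ['F503W', 'M663N', 'W581D']
At Zeta: gained ['S881A', 'M776E'] -> total ['F503W', 'M663N', 'M776E', 'S881A', 'W581D']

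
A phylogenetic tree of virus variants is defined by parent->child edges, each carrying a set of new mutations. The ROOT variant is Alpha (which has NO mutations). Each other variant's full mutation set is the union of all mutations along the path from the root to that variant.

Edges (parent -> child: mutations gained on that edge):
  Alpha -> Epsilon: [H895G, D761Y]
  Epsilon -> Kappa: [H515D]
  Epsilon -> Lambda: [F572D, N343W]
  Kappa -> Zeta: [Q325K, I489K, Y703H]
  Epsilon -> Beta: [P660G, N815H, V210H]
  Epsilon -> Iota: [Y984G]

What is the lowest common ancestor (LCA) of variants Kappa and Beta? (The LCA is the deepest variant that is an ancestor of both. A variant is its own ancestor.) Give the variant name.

Answer: Epsilon

Derivation:
Path from root to Kappa: Alpha -> Epsilon -> Kappa
  ancestors of Kappa: {Alpha, Epsilon, Kappa}
Path from root to Beta: Alpha -> Epsilon -> Beta
  ancestors of Beta: {Alpha, Epsilon, Beta}
Common ancestors: {Alpha, Epsilon}
Walk up from Beta: Beta (not in ancestors of Kappa), Epsilon (in ancestors of Kappa), Alpha (in ancestors of Kappa)
Deepest common ancestor (LCA) = Epsilon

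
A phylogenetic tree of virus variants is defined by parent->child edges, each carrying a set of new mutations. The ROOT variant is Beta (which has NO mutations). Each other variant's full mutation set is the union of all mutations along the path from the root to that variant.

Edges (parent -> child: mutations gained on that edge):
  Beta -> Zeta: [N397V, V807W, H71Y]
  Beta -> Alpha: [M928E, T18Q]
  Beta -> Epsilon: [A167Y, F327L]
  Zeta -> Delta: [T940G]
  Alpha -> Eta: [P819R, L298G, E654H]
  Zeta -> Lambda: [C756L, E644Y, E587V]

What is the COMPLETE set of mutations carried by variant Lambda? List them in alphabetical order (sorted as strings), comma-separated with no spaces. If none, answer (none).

Answer: C756L,E587V,E644Y,H71Y,N397V,V807W

Derivation:
At Beta: gained [] -> total []
At Zeta: gained ['N397V', 'V807W', 'H71Y'] -> total ['H71Y', 'N397V', 'V807W']
At Lambda: gained ['C756L', 'E644Y', 'E587V'] -> total ['C756L', 'E587V', 'E644Y', 'H71Y', 'N397V', 'V807W']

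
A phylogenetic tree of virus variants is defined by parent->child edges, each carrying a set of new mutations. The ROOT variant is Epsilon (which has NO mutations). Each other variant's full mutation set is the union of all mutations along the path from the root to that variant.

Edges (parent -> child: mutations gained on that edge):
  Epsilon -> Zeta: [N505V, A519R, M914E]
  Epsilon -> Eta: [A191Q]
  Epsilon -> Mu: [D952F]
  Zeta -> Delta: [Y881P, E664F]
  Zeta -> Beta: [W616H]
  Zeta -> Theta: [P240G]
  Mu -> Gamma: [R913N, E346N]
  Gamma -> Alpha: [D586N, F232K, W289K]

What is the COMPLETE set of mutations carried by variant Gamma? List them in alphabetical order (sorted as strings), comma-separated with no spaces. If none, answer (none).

At Epsilon: gained [] -> total []
At Mu: gained ['D952F'] -> total ['D952F']
At Gamma: gained ['R913N', 'E346N'] -> total ['D952F', 'E346N', 'R913N']

Answer: D952F,E346N,R913N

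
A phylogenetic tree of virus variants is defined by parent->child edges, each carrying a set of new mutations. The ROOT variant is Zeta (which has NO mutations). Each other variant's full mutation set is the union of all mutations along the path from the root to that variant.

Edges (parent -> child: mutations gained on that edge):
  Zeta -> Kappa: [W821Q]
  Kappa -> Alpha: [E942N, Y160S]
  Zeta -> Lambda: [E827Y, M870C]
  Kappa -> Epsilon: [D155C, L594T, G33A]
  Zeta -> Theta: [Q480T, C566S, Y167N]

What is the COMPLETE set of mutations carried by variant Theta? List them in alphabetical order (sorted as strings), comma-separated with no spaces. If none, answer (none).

At Zeta: gained [] -> total []
At Theta: gained ['Q480T', 'C566S', 'Y167N'] -> total ['C566S', 'Q480T', 'Y167N']

Answer: C566S,Q480T,Y167N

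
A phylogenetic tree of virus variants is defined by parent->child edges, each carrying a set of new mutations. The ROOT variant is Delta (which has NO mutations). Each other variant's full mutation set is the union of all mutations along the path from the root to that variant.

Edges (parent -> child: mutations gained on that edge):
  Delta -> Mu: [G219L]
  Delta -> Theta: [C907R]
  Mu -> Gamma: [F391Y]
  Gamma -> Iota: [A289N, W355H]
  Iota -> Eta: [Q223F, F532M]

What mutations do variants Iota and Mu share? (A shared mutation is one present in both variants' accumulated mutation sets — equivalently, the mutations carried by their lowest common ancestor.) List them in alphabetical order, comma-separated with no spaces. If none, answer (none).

Accumulating mutations along path to Iota:
  At Delta: gained [] -> total []
  At Mu: gained ['G219L'] -> total ['G219L']
  At Gamma: gained ['F391Y'] -> total ['F391Y', 'G219L']
  At Iota: gained ['A289N', 'W355H'] -> total ['A289N', 'F391Y', 'G219L', 'W355H']
Mutations(Iota) = ['A289N', 'F391Y', 'G219L', 'W355H']
Accumulating mutations along path to Mu:
  At Delta: gained [] -> total []
  At Mu: gained ['G219L'] -> total ['G219L']
Mutations(Mu) = ['G219L']
Intersection: ['A289N', 'F391Y', 'G219L', 'W355H'] ∩ ['G219L'] = ['G219L']

Answer: G219L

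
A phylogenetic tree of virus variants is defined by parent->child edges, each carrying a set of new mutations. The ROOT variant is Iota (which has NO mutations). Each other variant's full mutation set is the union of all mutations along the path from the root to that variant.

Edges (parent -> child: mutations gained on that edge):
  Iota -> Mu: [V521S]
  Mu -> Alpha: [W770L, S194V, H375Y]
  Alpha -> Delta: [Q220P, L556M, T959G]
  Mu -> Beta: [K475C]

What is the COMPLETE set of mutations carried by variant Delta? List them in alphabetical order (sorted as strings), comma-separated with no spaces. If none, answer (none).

At Iota: gained [] -> total []
At Mu: gained ['V521S'] -> total ['V521S']
At Alpha: gained ['W770L', 'S194V', 'H375Y'] -> total ['H375Y', 'S194V', 'V521S', 'W770L']
At Delta: gained ['Q220P', 'L556M', 'T959G'] -> total ['H375Y', 'L556M', 'Q220P', 'S194V', 'T959G', 'V521S', 'W770L']

Answer: H375Y,L556M,Q220P,S194V,T959G,V521S,W770L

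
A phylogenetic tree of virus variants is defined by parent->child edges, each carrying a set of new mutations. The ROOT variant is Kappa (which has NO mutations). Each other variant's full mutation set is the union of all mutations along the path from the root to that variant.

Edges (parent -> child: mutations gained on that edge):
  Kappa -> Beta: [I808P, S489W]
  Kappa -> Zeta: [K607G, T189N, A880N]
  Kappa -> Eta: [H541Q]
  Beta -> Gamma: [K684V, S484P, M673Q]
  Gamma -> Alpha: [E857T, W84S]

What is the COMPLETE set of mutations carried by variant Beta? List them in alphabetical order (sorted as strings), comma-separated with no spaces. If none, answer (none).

At Kappa: gained [] -> total []
At Beta: gained ['I808P', 'S489W'] -> total ['I808P', 'S489W']

Answer: I808P,S489W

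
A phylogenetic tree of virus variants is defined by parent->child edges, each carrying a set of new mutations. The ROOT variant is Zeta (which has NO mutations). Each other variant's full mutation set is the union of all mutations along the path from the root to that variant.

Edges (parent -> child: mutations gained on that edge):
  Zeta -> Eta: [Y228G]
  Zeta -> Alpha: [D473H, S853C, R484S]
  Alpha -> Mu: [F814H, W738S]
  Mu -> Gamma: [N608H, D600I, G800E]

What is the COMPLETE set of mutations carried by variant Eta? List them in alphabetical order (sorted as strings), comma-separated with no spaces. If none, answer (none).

Answer: Y228G

Derivation:
At Zeta: gained [] -> total []
At Eta: gained ['Y228G'] -> total ['Y228G']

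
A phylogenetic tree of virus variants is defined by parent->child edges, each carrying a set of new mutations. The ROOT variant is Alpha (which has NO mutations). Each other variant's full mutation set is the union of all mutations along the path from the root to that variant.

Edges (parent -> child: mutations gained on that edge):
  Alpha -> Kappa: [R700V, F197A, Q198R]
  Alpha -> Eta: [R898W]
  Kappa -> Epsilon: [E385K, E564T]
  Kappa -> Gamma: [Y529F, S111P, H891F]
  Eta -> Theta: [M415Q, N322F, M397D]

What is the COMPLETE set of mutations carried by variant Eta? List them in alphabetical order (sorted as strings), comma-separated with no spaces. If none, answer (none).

Answer: R898W

Derivation:
At Alpha: gained [] -> total []
At Eta: gained ['R898W'] -> total ['R898W']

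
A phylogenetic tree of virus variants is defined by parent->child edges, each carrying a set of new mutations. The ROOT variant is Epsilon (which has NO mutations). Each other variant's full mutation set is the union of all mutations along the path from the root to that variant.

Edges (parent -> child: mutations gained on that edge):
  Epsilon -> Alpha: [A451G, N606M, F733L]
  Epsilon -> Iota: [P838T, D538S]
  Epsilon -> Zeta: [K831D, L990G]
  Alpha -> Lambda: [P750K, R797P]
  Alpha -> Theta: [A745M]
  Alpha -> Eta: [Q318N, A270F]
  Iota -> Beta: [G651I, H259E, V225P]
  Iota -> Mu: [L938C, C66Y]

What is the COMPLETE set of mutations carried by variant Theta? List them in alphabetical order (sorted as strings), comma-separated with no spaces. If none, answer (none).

At Epsilon: gained [] -> total []
At Alpha: gained ['A451G', 'N606M', 'F733L'] -> total ['A451G', 'F733L', 'N606M']
At Theta: gained ['A745M'] -> total ['A451G', 'A745M', 'F733L', 'N606M']

Answer: A451G,A745M,F733L,N606M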